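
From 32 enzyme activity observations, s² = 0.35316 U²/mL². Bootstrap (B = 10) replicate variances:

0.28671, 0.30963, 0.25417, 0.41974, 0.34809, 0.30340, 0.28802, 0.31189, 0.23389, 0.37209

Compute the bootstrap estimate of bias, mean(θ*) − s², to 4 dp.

mean(θ*) = (0.28671 + 0.30963 + 0.25417 + 0.41974 + 0.34809 + 0.30340 + 0.28802 + 0.31189 + 0.23389 + 0.37209) / 10 = 0.31276
bias = 0.31276 − 0.35316

bias = −0.0404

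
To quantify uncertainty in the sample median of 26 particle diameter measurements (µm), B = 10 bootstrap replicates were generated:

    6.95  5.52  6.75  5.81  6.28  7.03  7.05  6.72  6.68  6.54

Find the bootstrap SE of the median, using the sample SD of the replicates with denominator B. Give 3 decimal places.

Bootstrap SE is the standard deviation of the 10 replicate medians.
Mean of replicates: (6.95 + 5.52 + 6.75 + 5.81 + 6.28 + 7.03 + 7.05 + 6.72 + 6.68 + 6.54) / 10 = 65.3300 / 10 = 6.5330
Sum of squared deviations: (+0.4170)² + (−1.0130)² + (+0.2170)² + (−0.7230)² + (−0.2530)² + (+0.4970)² + (+0.5170)² + (+0.1870)² + (+0.1470)² + (+0.0070)² = 2.4048
Variance = 2.4048 / 10 = 0.2405
SE* = √0.2405

SE* = 0.490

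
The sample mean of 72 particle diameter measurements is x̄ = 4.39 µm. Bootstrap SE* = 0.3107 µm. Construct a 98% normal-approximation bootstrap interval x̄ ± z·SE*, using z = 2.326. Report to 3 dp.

(3.667, 5.113)

Margin = 2.326 × 0.3107 = 0.7227
Interval: 4.39 ± 0.7227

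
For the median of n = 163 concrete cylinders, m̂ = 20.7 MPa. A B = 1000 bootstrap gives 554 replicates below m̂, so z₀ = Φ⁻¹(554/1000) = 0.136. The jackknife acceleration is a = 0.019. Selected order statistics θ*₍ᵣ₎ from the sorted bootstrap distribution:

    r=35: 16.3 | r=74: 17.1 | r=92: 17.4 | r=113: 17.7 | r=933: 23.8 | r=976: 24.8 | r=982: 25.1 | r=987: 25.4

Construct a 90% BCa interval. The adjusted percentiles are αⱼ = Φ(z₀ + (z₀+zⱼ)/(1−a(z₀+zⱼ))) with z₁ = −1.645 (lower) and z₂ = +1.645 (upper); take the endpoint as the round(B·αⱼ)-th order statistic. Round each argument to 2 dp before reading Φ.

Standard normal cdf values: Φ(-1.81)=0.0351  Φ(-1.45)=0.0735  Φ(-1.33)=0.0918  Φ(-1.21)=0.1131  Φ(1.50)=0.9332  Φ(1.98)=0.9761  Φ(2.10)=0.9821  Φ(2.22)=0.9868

Lower: z₀ + z₁ = 0.136 + (-1.645) = -1.509; 1 − a(z₀+z₁) = 1 − (0.019)(-1.509) = 1.0287; argument = 0.136 + (-1.509)/1.0287 = -1.3309 → -1.33.
α₁ = Φ(-1.33) = 0.0918; rank = round(1000 × 0.0918) = 92; θ*₍92₎ = 17.4.
Upper: z₀ + z₂ = 1.781; 1 − a(z₀+z₂) = 0.9662; argument = 1.9794 → 1.98; α₂ = 0.9761; rank = 976; θ*₍976₎ = 24.8.

(17.4, 24.8)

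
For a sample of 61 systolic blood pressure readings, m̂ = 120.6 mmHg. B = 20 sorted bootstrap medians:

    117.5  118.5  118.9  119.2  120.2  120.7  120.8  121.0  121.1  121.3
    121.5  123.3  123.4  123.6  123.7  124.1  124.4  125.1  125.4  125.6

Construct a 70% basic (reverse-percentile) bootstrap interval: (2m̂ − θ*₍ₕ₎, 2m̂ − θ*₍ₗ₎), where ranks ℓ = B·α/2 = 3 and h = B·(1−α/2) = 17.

(116.8, 122.3)

Percentile endpoints at ranks 3 and 17: θ*₍3₎ = 118.9, θ*₍17₎ = 124.4.
Basic interval reflects these around m̂:
  lower = 2 × 120.6 − 124.4 = 116.8
  upper = 2 × 120.6 − 118.9 = 122.3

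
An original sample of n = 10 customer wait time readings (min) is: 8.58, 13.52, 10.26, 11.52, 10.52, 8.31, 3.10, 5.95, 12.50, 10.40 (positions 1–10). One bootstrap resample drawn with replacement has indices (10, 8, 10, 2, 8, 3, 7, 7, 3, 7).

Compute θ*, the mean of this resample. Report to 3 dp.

θ* = 7.604

Resample values: 10.40, 5.95, 10.40, 13.52, 5.95, 10.26, 3.10, 3.10, 10.26, 3.10.
Mean = (10.40 + 5.95 + 10.40 + 13.52 + 5.95 + 10.26 + 3.10 + 3.10 + 10.26 + 3.10) / 10 = 76.040 / 10 = 7.604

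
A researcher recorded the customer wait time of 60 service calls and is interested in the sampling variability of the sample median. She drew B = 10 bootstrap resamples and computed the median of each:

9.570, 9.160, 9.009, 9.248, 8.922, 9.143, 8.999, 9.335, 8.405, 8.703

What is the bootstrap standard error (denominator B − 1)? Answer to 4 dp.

SE* = 0.3281

Bootstrap SE is the standard deviation of the 10 replicate medians.
Mean of replicates: (9.570 + 9.160 + 9.009 + 9.248 + 8.922 + 9.143 + 8.999 + 9.335 + 8.405 + 8.703) / 10 = 90.49400 / 10 = 9.04940
Sum of squared deviations: (+0.52060)² + (+0.11060)² + (−0.04040)² + (+0.19860)² + (−0.12740)² + (+0.09360)² + (−0.05040)² + (+0.28560)² + (−0.64440)² + (−0.34640)² = 0.96867
Variance = 0.96867 / 9 = 0.10763
SE* = √0.10763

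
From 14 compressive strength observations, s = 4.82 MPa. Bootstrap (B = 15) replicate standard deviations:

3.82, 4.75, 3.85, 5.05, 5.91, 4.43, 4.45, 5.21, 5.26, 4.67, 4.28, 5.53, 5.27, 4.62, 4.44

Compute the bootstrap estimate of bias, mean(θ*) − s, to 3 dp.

bias = −0.051

mean(θ*) = (3.82 + 4.75 + 3.85 + 5.05 + 5.91 + 4.43 + 4.45 + 5.21 + 5.26 + 4.67 + 4.28 + 5.53 + 5.27 + 4.62 + 4.44) / 15 = 4.7693
bias = 4.7693 − 4.82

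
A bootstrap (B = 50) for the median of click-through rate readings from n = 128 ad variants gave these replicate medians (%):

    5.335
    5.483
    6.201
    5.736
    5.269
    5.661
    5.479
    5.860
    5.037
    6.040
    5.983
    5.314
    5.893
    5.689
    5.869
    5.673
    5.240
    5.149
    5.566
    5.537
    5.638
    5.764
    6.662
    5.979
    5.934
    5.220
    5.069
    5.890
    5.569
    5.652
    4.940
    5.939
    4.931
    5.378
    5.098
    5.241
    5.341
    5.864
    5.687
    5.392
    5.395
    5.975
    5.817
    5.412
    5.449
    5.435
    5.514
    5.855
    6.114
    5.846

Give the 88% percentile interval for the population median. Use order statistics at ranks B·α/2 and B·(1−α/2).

Sorted replicates: 4.931, 4.940, 5.037, 5.069, 5.098, 5.149, 5.220, 5.240, 5.241, 5.269, 5.314, 5.335, 5.341, 5.378, 5.392, 5.395, 5.412, 5.435, 5.449, 5.479, 5.483, 5.514, 5.537, 5.566, 5.569, 5.638, 5.652, 5.661, 5.673, 5.687, 5.689, 5.736, 5.764, 5.817, 5.846, 5.855, 5.860, 5.864, 5.869, 5.890, 5.893, 5.934, 5.939, 5.975, 5.979, 5.983, 6.040, 6.114, 6.201, 6.662
α = 0.12; lower rank = 50 × 0.060 = 3; upper rank = 50 × 0.940 = 47.
The 3rd smallest replicate is 5.037; the 47th is 6.040.

(5.037, 6.040)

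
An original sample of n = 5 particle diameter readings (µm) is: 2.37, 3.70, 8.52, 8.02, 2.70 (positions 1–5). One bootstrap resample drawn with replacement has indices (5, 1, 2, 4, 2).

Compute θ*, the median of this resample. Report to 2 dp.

Resample values: 2.70, 2.37, 3.70, 8.02, 3.70.
Sorted: 2.37, 2.70, 3.70, 3.70, 8.02
Median = middle value = 3.70

θ* = 3.70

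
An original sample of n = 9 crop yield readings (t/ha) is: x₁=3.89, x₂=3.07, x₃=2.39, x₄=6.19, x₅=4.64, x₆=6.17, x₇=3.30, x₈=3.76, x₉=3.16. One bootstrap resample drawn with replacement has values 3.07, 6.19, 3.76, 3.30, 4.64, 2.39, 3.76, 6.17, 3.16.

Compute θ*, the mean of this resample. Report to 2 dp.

θ* = 4.05

Mean = (3.07 + 6.19 + 3.76 + 3.30 + 4.64 + 2.39 + 3.76 + 6.17 + 3.16) / 9 = 36.440 / 9 = 4.05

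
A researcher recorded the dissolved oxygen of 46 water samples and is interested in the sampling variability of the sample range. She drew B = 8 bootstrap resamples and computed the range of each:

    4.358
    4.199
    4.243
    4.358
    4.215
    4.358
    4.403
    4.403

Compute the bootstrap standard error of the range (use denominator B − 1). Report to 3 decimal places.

SE* = 0.084

Bootstrap SE is the standard deviation of the 8 replicate ranges.
Mean of replicates: (4.358 + 4.199 + 4.243 + 4.358 + 4.215 + 4.358 + 4.403 + 4.403) / 8 = 34.5370 / 8 = 4.3171
Sum of squared deviations: (+0.0409)² + (−0.1181)² + (−0.0741)² + (+0.0409)² + (−0.1021)² + (+0.0409)² + (+0.0859)² + (+0.0859)² = 0.0496
Variance = 0.0496 / 7 = 0.0071
SE* = √0.0071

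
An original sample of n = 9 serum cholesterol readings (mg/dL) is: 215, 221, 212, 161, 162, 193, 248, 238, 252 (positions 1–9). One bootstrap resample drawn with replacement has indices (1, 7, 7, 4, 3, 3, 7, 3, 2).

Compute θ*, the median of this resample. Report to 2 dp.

θ* = 215.00

Resample values: 215, 248, 248, 161, 212, 212, 248, 212, 221.
Sorted: 161, 212, 212, 212, 215, 221, 248, 248, 248
Median = middle value = 215.00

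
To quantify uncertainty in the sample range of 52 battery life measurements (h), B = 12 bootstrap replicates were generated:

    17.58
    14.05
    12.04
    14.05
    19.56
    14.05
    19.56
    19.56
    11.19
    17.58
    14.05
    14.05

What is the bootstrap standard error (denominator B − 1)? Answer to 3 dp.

SE* = 3.000

Bootstrap SE is the standard deviation of the 12 replicate ranges.
Mean of replicates: (17.58 + 14.05 + 12.04 + 14.05 + 19.56 + 14.05 + 19.56 + 19.56 + 11.19 + 17.58 + 14.05 + 14.05) / 12 = 187.3200 / 12 = 15.6100
Sum of squared deviations: (+1.9700)² + (−1.5600)² + (−3.5700)² + (−1.5600)² + (+3.9500)² + (−1.5600)² + (+3.9500)² + (+3.9500)² + (−4.4200)² + (+1.9700)² + (−1.5600)² + (−1.5600)² = 99.0186
Variance = 99.0186 / 11 = 9.0017
SE* = √9.0017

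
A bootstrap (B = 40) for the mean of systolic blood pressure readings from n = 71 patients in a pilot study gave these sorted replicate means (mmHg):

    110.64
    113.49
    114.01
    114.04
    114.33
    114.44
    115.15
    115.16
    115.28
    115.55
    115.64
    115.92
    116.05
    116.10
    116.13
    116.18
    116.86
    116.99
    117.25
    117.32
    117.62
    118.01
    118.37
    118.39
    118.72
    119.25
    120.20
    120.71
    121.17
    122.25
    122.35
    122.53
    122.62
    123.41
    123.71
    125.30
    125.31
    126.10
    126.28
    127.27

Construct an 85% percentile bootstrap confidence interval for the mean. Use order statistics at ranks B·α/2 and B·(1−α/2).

α = 0.15; lower rank = 40 × 0.075 = 3; upper rank = 40 × 0.925 = 37.
The 3rd smallest replicate is 114.01; the 37th is 125.31.

(114.01, 125.31)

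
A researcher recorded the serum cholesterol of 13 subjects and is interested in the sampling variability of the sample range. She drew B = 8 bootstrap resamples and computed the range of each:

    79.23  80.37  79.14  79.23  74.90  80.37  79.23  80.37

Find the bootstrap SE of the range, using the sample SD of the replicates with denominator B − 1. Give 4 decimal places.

Bootstrap SE is the standard deviation of the 8 replicate ranges.
Mean of replicates: (79.23 + 80.37 + 79.14 + 79.23 + 74.90 + 80.37 + 79.23 + 80.37) / 8 = 632.84000 / 8 = 79.10500
Sum of squared deviations: (+0.12500)² + (+1.26500)² + (+0.03500)² + (+0.12500)² + (−4.20500)² + (+1.26500)² + (+0.12500)² + (+1.26500)² = 22.53080
Variance = 22.53080 / 7 = 3.21869
SE* = √3.21869

SE* = 1.7941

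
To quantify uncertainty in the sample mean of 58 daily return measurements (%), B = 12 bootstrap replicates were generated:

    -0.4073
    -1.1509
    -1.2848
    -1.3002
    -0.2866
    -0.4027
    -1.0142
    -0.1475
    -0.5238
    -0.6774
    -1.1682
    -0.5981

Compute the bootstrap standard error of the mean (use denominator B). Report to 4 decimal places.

Bootstrap SE is the standard deviation of the 12 replicate means.
Mean of replicates: ((-0.4073) + (-1.1509) + (-1.2848) + (-1.3002) + (-0.2866) + (-0.4027) + (-1.0142) + (-0.1475) + (-0.5238) + (-0.6774) + (-1.1682) + (-0.5981)) / 12 = -8.96170 / 12 = -0.74681
Sum of squared deviations: (+0.33951)² + (−0.40409)² + (−0.53799)² + (−0.55339)² + (+0.46021)² + (+0.34411)² + (−0.26739)² + (+0.59931)² + (+0.22301)² + (+0.06941)² + (−0.42139)² + (+0.14871)² = 1.88934
Variance = 1.88934 / 12 = 0.15744
SE* = √0.15744

SE* = 0.3968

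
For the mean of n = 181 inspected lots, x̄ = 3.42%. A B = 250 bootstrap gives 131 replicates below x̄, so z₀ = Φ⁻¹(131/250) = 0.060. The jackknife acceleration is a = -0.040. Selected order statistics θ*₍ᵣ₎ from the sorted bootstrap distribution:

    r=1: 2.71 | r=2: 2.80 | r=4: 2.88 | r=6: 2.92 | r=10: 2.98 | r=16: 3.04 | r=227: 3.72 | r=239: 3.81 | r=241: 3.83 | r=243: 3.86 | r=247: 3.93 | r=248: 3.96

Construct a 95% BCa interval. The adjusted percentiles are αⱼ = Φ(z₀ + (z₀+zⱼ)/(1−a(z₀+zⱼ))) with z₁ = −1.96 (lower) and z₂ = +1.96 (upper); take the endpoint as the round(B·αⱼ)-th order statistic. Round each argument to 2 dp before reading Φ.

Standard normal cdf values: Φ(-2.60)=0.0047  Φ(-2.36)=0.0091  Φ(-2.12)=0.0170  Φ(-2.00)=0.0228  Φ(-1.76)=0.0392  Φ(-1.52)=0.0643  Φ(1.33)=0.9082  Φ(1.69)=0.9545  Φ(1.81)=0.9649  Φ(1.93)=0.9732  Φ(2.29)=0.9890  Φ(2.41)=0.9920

Lower: z₀ + z₁ = 0.060 + (-1.960) = -1.900; 1 − a(z₀+z₁) = 1 − (-0.040)(-1.900) = 0.9240; argument = 0.060 + (-1.900)/0.9240 = -1.9963 → -2.00.
α₁ = Φ(-2.00) = 0.0228; rank = round(250 × 0.0228) = 6; θ*₍6₎ = 2.92.
Upper: z₀ + z₂ = 2.020; 1 − a(z₀+z₂) = 1.0808; argument = 1.9290 → 1.93; α₂ = 0.9732; rank = 243; θ*₍243₎ = 3.86.

(2.92, 3.86)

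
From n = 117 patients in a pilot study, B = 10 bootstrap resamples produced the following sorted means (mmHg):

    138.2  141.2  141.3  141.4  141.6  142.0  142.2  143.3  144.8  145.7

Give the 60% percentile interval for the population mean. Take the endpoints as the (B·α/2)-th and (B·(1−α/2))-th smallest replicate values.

(141.2, 143.3)

α = 0.40; lower rank = 10 × 0.200 = 2; upper rank = 10 × 0.800 = 8.
The 2nd smallest replicate is 141.2; the 8th is 143.3.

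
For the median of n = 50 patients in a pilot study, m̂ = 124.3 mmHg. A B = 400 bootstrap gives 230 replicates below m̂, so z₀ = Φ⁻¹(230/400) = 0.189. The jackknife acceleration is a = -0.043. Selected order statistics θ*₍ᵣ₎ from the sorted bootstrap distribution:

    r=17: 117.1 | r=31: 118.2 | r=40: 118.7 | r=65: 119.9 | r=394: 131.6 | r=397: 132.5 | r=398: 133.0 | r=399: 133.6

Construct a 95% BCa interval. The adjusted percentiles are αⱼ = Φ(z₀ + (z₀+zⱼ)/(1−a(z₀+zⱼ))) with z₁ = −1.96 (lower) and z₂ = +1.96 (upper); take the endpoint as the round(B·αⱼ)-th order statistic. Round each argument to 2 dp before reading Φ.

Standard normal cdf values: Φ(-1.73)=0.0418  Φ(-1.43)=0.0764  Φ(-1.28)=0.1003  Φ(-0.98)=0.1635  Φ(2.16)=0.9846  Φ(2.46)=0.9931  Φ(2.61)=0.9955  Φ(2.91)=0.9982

(117.1, 131.6)

Lower: z₀ + z₁ = 0.189 + (-1.960) = -1.771; 1 − a(z₀+z₁) = 1 − (-0.043)(-1.771) = 0.9238; argument = 0.189 + (-1.771)/0.9238 = -1.7280 → -1.73.
α₁ = Φ(-1.73) = 0.0418; rank = round(400 × 0.0418) = 17; θ*₍17₎ = 117.1.
Upper: z₀ + z₂ = 2.149; 1 − a(z₀+z₂) = 1.0924; argument = 2.1562 → 2.16; α₂ = 0.9846; rank = 394; θ*₍394₎ = 131.6.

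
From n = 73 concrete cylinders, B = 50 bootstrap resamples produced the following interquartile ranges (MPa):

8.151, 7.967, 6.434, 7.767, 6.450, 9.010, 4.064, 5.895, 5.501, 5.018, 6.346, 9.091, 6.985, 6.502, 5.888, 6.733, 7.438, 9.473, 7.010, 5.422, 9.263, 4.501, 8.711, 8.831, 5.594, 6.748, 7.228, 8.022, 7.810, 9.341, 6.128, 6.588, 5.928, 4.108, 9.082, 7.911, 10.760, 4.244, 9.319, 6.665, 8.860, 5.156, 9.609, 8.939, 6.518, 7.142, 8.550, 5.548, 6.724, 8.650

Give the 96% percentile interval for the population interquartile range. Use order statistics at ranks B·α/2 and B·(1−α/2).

Sorted replicates: 4.064, 4.108, 4.244, 4.501, 5.018, 5.156, 5.422, 5.501, 5.548, 5.594, 5.888, 5.895, 5.928, 6.128, 6.346, 6.434, 6.450, 6.502, 6.518, 6.588, 6.665, 6.724, 6.733, 6.748, 6.985, 7.010, 7.142, 7.228, 7.438, 7.767, 7.810, 7.911, 7.967, 8.022, 8.151, 8.550, 8.650, 8.711, 8.831, 8.860, 8.939, 9.010, 9.082, 9.091, 9.263, 9.319, 9.341, 9.473, 9.609, 10.760
α = 0.04; lower rank = 50 × 0.020 = 1; upper rank = 50 × 0.980 = 49.
The 1st smallest replicate is 4.064; the 49th is 9.609.

(4.064, 9.609)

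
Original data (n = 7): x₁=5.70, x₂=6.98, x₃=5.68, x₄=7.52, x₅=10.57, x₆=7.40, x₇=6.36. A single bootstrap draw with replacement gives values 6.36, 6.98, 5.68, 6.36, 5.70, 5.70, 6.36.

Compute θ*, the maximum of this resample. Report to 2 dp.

Maximum = 6.98

θ* = 6.98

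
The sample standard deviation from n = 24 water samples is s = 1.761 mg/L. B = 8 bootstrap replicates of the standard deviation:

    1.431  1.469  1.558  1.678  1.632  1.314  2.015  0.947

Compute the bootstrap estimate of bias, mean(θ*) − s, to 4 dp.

bias = −0.2555

mean(θ*) = (1.431 + 1.469 + 1.558 + 1.678 + 1.632 + 1.314 + 2.015 + 0.947) / 8 = 1.50550
bias = 1.50550 − 1.761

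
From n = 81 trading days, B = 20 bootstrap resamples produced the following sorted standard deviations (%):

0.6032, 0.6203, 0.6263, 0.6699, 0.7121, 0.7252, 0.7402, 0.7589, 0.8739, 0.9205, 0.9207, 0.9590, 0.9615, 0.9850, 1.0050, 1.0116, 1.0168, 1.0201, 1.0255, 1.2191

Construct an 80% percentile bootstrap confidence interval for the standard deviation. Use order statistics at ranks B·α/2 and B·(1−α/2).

α = 0.20; lower rank = 20 × 0.100 = 2; upper rank = 20 × 0.900 = 18.
The 2nd smallest replicate is 0.6203; the 18th is 1.0201.

(0.6203, 1.0201)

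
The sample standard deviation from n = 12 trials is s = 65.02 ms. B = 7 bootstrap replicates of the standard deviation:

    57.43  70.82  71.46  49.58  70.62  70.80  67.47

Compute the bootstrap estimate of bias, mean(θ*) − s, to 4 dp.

mean(θ*) = (57.43 + 70.82 + 71.46 + 49.58 + 70.62 + 70.80 + 67.47) / 7 = 65.45429
bias = 65.45429 − 65.02

bias = +0.4343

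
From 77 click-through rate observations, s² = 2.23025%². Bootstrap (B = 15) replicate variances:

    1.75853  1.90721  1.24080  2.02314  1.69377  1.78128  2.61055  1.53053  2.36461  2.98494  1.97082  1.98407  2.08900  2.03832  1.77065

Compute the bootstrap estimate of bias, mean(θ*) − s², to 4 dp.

mean(θ*) = (1.75853 + 1.90721 + 1.24080 + 2.02314 + 1.69377 + 1.78128 + 2.61055 + 1.53053 + 2.36461 + 2.98494 + 1.97082 + 1.98407 + 2.08900 + 2.03832 + 1.77065) / 15 = 1.98321
bias = 1.98321 − 2.23025

bias = −0.2470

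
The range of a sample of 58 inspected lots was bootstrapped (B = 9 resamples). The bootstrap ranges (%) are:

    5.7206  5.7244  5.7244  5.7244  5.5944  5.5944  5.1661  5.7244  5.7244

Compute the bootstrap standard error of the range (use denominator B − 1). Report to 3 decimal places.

SE* = 0.184

Bootstrap SE is the standard deviation of the 9 replicate ranges.
Mean of replicates: (5.7206 + 5.7244 + 5.7244 + 5.7244 + 5.5944 + 5.5944 + 5.1661 + 5.7244 + 5.7244) / 9 = 50.69750 / 9 = 5.63306
Sum of squared deviations: (+0.08754)² + (+0.09134)² + (+0.09134)² + (+0.09134)² + (−0.03866)² + (−0.03866)² + (−0.46696)² + (+0.09134)² + (+0.09134)² = 0.27042
Variance = 0.27042 / 8 = 0.03380
SE* = √0.03380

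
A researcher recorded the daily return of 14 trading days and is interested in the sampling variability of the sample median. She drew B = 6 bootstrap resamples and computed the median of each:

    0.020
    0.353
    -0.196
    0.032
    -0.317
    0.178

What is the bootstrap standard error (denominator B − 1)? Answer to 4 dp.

Bootstrap SE is the standard deviation of the 6 replicate medians.
Mean of replicates: (0.020 + 0.353 + (-0.196) + 0.032 + (-0.317) + 0.178) / 6 = 0.07000 / 6 = 0.01167
Sum of squared deviations: (+0.00833)² + (+0.34133)² + (−0.20767)² + (+0.02033)² + (−0.32867)² + (+0.16633)² = 0.29581
Variance = 0.29581 / 5 = 0.05916
SE* = √0.05916

SE* = 0.2432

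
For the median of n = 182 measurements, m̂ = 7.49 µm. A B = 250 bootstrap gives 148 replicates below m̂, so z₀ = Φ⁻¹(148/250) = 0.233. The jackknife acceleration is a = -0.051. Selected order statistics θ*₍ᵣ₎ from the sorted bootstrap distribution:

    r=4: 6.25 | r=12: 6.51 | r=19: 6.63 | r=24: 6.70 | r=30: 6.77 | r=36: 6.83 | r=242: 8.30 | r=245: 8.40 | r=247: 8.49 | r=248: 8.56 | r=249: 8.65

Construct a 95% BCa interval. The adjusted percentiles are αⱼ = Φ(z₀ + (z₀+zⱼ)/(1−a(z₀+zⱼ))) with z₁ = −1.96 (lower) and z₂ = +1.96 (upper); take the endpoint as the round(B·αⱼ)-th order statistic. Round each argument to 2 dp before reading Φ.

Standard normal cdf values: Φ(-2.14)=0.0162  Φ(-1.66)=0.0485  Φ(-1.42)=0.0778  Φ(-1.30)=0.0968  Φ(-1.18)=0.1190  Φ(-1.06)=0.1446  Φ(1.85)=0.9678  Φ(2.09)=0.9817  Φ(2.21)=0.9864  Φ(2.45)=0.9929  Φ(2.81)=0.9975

(6.51, 8.49)

Lower: z₀ + z₁ = 0.233 + (-1.960) = -1.727; 1 − a(z₀+z₁) = 1 − (-0.051)(-1.727) = 0.9119; argument = 0.233 + (-1.727)/0.9119 = -1.6608 → -1.66.
α₁ = Φ(-1.66) = 0.0485; rank = round(250 × 0.0485) = 12; θ*₍12₎ = 6.51.
Upper: z₀ + z₂ = 2.193; 1 − a(z₀+z₂) = 1.1118; argument = 2.2054 → 2.21; α₂ = 0.9864; rank = 247; θ*₍247₎ = 8.49.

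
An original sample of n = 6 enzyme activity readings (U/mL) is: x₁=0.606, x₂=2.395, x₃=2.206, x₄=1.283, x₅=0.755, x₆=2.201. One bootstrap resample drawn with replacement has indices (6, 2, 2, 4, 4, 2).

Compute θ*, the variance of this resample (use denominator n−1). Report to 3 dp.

Resample values: 2.201, 2.395, 2.395, 1.283, 1.283, 2.395.
Mean = 1.9920; sum of squared deviations = 1.5363
s² = 1.5363 / 5 = 0.3073

θ* = 0.307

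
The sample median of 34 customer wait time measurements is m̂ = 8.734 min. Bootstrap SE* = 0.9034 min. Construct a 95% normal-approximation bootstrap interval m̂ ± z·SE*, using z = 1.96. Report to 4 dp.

(6.9633, 10.5047)

Margin = 1.96 × 0.9034 = 1.77066
Interval: 8.734 ± 1.77066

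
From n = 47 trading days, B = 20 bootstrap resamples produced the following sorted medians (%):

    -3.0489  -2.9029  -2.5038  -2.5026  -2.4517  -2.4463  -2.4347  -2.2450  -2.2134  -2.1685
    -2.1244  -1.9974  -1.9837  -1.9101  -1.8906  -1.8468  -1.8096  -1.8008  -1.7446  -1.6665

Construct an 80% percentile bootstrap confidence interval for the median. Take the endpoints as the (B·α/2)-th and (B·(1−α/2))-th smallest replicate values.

α = 0.20; lower rank = 20 × 0.100 = 2; upper rank = 20 × 0.900 = 18.
The 2nd smallest replicate is -2.9029; the 18th is -1.8008.

(-2.9029, -1.8008)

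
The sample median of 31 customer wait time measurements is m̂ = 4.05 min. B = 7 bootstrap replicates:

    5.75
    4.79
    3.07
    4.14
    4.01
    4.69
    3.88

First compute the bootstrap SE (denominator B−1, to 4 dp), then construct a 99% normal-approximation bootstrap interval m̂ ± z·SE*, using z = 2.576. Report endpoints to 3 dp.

Mean of replicates = 4.3329; sum of squared deviations = 4.2861; SE* = √(4.2861/6) = 0.8452
Margin = 2.576 × 0.8452 = 2.1772
Interval: 4.05 ± 2.1772

(1.873, 6.227)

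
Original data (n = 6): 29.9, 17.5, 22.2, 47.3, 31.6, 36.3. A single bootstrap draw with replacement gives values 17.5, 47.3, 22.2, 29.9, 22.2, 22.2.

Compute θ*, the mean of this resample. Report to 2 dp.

Mean = (17.5 + 47.3 + 22.2 + 29.9 + 22.2 + 22.2) / 6 = 161.30 / 6 = 26.88

θ* = 26.88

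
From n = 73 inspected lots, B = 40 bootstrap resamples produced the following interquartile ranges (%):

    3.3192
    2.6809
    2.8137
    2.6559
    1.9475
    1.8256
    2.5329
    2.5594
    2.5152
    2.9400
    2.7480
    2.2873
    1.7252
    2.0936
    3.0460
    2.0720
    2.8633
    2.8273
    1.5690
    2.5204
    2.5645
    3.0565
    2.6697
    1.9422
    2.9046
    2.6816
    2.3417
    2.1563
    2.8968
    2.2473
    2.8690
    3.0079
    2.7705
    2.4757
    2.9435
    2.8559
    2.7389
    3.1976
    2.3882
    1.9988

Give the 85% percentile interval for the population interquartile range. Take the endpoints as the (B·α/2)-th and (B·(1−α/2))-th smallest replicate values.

Sorted replicates: 1.5690, 1.7252, 1.8256, 1.9422, 1.9475, 1.9988, 2.0720, 2.0936, 2.1563, 2.2473, 2.2873, 2.3417, 2.3882, 2.4757, 2.5152, 2.5204, 2.5329, 2.5594, 2.5645, 2.6559, 2.6697, 2.6809, 2.6816, 2.7389, 2.7480, 2.7705, 2.8137, 2.8273, 2.8559, 2.8633, 2.8690, 2.8968, 2.9046, 2.9400, 2.9435, 3.0079, 3.0460, 3.0565, 3.1976, 3.3192
α = 0.15; lower rank = 40 × 0.075 = 3; upper rank = 40 × 0.925 = 37.
The 3rd smallest replicate is 1.8256; the 37th is 3.0460.

(1.8256, 3.0460)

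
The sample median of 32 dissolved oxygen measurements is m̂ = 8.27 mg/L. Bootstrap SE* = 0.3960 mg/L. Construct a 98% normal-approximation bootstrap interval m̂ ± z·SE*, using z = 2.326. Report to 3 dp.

(7.349, 9.191)

Margin = 2.326 × 0.3960 = 0.9211
Interval: 8.27 ± 0.9211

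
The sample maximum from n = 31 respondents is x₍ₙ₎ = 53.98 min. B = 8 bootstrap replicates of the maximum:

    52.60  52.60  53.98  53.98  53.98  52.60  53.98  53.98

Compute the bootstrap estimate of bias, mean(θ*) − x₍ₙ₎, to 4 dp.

bias = −0.5175

mean(θ*) = (52.60 + 52.60 + 53.98 + 53.98 + 53.98 + 52.60 + 53.98 + 53.98) / 8 = 53.46250
bias = 53.46250 − 53.98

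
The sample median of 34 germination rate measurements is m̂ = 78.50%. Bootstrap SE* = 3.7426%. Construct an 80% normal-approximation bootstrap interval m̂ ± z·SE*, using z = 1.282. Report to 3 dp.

(73.702, 83.298)

Margin = 1.282 × 3.7426 = 4.7980
Interval: 78.50 ± 4.7980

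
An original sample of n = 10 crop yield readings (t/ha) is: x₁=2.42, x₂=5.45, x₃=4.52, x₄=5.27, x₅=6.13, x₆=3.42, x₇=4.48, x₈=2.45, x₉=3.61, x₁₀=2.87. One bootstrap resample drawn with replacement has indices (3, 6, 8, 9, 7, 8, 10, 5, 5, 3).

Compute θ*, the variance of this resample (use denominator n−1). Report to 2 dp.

Resample values: 4.52, 3.42, 2.45, 3.61, 4.48, 2.45, 2.87, 6.13, 6.13, 4.52.
Mean = 4.0580; sum of squared deviations = 16.3818
s² = 16.3818 / 9 = 1.8202

θ* = 1.82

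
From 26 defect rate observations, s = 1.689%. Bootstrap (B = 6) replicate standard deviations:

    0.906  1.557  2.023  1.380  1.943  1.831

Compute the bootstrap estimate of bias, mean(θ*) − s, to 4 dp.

bias = −0.0823

mean(θ*) = (0.906 + 1.557 + 2.023 + 1.380 + 1.943 + 1.831) / 6 = 1.60667
bias = 1.60667 − 1.689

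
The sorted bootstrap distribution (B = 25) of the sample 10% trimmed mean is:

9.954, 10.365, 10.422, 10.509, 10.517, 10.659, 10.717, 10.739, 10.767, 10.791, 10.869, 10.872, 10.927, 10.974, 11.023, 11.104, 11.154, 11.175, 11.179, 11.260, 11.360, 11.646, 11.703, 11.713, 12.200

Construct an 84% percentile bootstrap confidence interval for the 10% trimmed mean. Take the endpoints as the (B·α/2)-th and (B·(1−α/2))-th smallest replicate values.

(10.365, 11.703)

α = 0.16; lower rank = 25 × 0.080 = 2; upper rank = 25 × 0.920 = 23.
The 2nd smallest replicate is 10.365; the 23rd is 11.703.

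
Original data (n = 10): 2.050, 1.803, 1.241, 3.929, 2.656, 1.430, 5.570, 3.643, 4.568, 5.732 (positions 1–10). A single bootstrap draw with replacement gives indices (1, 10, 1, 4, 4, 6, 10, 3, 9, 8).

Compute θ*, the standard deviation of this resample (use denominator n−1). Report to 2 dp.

θ* = 1.67

Resample values: 2.050, 5.732, 2.050, 3.929, 3.929, 1.430, 5.732, 1.241, 4.568, 3.643.
Mean = 3.4304; sum of squared deviations = 25.0373
s² = 25.0373 / 9 = 2.7819
s = √2.7819 = 1.67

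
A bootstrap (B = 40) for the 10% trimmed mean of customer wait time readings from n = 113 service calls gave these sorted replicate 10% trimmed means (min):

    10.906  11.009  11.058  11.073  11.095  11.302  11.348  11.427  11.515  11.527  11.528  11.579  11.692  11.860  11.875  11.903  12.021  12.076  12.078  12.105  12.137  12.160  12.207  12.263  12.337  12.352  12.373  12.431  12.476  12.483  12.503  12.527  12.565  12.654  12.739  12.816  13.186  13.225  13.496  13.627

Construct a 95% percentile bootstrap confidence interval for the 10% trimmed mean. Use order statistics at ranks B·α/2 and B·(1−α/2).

(10.906, 13.496)

α = 0.05; lower rank = 40 × 0.025 = 1; upper rank = 40 × 0.975 = 39.
The 1st smallest replicate is 10.906; the 39th is 13.496.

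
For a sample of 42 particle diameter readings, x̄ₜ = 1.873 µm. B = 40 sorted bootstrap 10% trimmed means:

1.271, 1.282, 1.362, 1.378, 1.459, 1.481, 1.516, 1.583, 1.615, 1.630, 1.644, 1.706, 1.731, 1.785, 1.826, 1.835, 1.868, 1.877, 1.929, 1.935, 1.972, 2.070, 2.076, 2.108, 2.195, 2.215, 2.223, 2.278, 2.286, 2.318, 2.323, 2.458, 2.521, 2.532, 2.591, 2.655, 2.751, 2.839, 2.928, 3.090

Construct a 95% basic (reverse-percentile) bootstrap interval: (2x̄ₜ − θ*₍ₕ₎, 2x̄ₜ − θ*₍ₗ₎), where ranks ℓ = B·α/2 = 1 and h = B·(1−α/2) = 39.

Percentile endpoints at ranks 1 and 39: θ*₍1₎ = 1.271, θ*₍39₎ = 2.928.
Basic interval reflects these around x̄ₜ:
  lower = 2 × 1.873 − 2.928 = 0.818
  upper = 2 × 1.873 − 1.271 = 2.475

(0.818, 2.475)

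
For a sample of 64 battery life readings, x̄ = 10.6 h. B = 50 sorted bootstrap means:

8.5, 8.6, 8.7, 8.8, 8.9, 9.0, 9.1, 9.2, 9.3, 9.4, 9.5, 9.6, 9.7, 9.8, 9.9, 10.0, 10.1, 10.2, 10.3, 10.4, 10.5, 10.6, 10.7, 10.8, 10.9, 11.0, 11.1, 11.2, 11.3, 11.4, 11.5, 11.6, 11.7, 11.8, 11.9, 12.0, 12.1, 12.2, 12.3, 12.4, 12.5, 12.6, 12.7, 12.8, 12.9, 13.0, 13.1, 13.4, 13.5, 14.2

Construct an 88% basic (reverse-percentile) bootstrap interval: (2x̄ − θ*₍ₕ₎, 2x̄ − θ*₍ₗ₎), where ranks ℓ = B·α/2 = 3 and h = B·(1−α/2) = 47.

Percentile endpoints at ranks 3 and 47: θ*₍3₎ = 8.7, θ*₍47₎ = 13.1.
Basic interval reflects these around x̄:
  lower = 2 × 10.6 − 13.1 = 8.1
  upper = 2 × 10.6 − 8.7 = 12.5

(8.1, 12.5)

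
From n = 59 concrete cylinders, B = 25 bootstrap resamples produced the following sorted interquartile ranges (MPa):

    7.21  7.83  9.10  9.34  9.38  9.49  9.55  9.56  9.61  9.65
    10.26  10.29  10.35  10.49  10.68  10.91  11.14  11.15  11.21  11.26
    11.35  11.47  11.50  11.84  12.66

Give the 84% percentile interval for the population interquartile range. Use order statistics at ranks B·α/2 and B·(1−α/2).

(7.83, 11.50)

α = 0.16; lower rank = 25 × 0.080 = 2; upper rank = 25 × 0.920 = 23.
The 2nd smallest replicate is 7.83; the 23rd is 11.50.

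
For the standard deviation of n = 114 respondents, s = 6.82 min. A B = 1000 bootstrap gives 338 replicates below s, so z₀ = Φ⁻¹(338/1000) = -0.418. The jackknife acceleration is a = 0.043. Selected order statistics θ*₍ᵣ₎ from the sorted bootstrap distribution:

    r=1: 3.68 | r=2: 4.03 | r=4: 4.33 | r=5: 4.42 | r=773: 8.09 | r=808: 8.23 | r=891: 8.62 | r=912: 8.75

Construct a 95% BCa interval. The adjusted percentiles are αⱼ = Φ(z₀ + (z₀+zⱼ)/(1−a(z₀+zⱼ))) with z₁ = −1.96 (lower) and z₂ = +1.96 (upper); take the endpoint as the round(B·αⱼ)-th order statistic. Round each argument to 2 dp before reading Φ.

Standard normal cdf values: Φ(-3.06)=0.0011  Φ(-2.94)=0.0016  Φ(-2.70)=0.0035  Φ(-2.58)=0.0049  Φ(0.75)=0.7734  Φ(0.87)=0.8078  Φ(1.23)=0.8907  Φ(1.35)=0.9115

Lower: z₀ + z₁ = -0.418 + (-1.960) = -2.378; 1 − a(z₀+z₁) = 1 − (0.043)(-2.378) = 1.1023; argument = -0.418 + (-2.378)/1.1023 = -2.5754 → -2.58.
α₁ = Φ(-2.58) = 0.0049; rank = round(1000 × 0.0049) = 5; θ*₍5₎ = 4.42.
Upper: z₀ + z₂ = 1.542; 1 − a(z₀+z₂) = 0.9337; argument = 1.2335 → 1.23; α₂ = 0.8907; rank = 891; θ*₍891₎ = 8.62.

(4.42, 8.62)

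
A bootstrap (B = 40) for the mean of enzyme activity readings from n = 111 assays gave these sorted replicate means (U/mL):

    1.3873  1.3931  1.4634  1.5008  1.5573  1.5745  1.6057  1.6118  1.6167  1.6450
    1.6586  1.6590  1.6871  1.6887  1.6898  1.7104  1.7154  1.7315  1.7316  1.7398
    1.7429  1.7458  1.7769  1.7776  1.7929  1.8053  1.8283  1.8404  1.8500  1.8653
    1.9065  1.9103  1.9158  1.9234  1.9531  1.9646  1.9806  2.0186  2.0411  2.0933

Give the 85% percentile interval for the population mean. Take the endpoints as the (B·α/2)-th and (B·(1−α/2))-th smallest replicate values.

α = 0.15; lower rank = 40 × 0.075 = 3; upper rank = 40 × 0.925 = 37.
The 3rd smallest replicate is 1.4634; the 37th is 1.9806.

(1.4634, 1.9806)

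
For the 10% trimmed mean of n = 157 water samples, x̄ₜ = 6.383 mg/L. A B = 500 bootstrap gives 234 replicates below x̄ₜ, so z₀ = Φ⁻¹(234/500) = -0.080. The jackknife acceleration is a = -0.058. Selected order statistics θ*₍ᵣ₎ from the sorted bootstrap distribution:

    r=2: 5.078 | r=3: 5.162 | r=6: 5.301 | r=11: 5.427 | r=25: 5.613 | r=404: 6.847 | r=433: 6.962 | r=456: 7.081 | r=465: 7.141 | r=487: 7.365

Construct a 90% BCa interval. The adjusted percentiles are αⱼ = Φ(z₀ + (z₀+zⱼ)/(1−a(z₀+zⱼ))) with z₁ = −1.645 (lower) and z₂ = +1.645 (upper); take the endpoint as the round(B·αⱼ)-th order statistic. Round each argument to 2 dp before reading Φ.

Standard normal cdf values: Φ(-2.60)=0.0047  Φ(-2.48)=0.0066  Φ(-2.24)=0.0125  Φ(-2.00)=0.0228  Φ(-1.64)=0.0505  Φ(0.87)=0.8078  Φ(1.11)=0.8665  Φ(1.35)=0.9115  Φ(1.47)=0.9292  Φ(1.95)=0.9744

Lower: z₀ + z₁ = -0.080 + (-1.645) = -1.725; 1 − a(z₀+z₁) = 1 − (-0.058)(-1.725) = 0.9000; argument = -0.080 + (-1.725)/0.9000 = -1.9968 → -2.00.
α₁ = Φ(-2.00) = 0.0228; rank = round(500 × 0.0228) = 11; θ*₍11₎ = 5.427.
Upper: z₀ + z₂ = 1.565; 1 − a(z₀+z₂) = 1.0908; argument = 1.3548 → 1.35; α₂ = 0.9115; rank = 456; θ*₍456₎ = 7.081.

(5.427, 7.081)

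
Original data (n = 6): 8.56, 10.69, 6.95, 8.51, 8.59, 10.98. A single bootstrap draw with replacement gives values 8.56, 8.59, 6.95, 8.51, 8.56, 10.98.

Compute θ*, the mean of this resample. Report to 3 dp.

Mean = (8.56 + 8.59 + 6.95 + 8.51 + 8.56 + 10.98) / 6 = 52.150 / 6 = 8.692

θ* = 8.692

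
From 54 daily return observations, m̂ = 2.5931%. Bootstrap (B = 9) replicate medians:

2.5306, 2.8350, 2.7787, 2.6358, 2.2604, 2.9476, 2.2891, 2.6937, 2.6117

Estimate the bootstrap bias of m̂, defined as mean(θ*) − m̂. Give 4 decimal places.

bias = +0.0272

mean(θ*) = (2.5306 + 2.8350 + 2.7787 + 2.6358 + 2.2604 + 2.9476 + 2.2891 + 2.6937 + 2.6117) / 9 = 2.62029
bias = 2.62029 − 2.5931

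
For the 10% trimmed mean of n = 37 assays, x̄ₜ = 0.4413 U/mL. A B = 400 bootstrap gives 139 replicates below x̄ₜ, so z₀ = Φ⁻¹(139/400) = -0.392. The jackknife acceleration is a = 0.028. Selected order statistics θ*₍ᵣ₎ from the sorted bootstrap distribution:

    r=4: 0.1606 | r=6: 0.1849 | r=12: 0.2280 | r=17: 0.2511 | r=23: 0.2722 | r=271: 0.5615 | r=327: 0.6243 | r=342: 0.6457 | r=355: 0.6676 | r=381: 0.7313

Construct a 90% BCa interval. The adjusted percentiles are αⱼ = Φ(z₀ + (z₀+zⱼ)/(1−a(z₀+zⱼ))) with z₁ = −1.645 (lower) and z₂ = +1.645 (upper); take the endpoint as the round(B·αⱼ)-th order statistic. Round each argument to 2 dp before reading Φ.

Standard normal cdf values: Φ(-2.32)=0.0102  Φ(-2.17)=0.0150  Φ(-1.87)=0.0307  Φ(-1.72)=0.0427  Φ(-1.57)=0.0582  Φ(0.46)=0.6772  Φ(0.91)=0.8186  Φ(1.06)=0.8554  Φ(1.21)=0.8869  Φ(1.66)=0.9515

Lower: z₀ + z₁ = -0.392 + (-1.645) = -2.037; 1 − a(z₀+z₁) = 1 − (0.028)(-2.037) = 1.0570; argument = -0.392 + (-2.037)/1.0570 = -2.3191 → -2.32.
α₁ = Φ(-2.32) = 0.0102; rank = round(400 × 0.0102) = 4; θ*₍4₎ = 0.1606.
Upper: z₀ + z₂ = 1.253; 1 − a(z₀+z₂) = 0.9649; argument = 0.9066 → 0.91; α₂ = 0.8186; rank = 327; θ*₍327₎ = 0.6243.

(0.1606, 0.6243)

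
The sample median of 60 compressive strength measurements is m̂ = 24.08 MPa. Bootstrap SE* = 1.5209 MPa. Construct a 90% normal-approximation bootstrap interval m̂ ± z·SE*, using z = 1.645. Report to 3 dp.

Margin = 1.645 × 1.5209 = 2.5019
Interval: 24.08 ± 2.5019

(21.578, 26.582)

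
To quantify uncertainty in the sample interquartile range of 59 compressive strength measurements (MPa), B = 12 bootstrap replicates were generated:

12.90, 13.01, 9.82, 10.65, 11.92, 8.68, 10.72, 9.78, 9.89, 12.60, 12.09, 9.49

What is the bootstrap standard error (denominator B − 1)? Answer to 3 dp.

Bootstrap SE is the standard deviation of the 12 replicate interquartile ranges.
Mean of replicates: (12.90 + 13.01 + 9.82 + 10.65 + 11.92 + 8.68 + 10.72 + 9.78 + 9.89 + 12.60 + 12.09 + 9.49) / 12 = 131.5500 / 12 = 10.9625
Sum of squared deviations: (+1.9375)² + (+2.0475)² + (−1.1425)² + (−0.3125)² + (+0.9575)² + (−2.2825)² + (−0.2425)² + (−1.1825)² + (−1.0725)² + (+1.6375)² + (+1.1275)² + (−1.4725)² = 24.2040
Variance = 24.2040 / 11 = 2.2004
SE* = √2.2004

SE* = 1.483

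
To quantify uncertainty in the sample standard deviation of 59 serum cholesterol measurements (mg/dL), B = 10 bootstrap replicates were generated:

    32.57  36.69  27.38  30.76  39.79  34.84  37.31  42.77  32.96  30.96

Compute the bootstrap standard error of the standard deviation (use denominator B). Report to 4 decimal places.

Bootstrap SE is the standard deviation of the 10 replicate standard deviations.
Mean of replicates: (32.57 + 36.69 + 27.38 + 30.76 + 39.79 + 34.84 + 37.31 + 42.77 + 32.96 + 30.96) / 10 = 346.03000 / 10 = 34.60300
Sum of squared deviations: (−2.03300)² + (+2.08700)² + (−7.22300)² + (−3.84300)² + (+5.18700)² + (+0.23700)² + (+2.70700)² + (+8.16700)² + (−1.64300)² + (−3.64300)² = 192.38881
Variance = 192.38881 / 10 = 19.23888
SE* = √19.23888

SE* = 4.3862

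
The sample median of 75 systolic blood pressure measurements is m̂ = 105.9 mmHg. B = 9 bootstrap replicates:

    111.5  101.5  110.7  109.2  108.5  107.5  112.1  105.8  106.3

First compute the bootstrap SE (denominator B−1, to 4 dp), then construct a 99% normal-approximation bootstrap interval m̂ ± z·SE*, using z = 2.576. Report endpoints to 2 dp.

Mean of replicates = 108.1222; sum of squared deviations = 88.1356; SE* = √(88.1356/8) = 3.3192
Margin = 2.576 × 3.3192 = 8.550
Interval: 105.9 ± 8.550

(97.35, 114.45)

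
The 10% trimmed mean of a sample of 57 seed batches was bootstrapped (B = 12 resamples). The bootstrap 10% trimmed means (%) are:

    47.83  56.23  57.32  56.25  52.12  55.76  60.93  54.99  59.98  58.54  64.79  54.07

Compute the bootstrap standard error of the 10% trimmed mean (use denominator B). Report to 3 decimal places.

Bootstrap SE is the standard deviation of the 12 replicate 10% trimmed means.
Mean of replicates: (47.83 + 56.23 + 57.32 + 56.25 + 52.12 + 55.76 + 60.93 + 54.99 + 59.98 + 58.54 + 64.79 + 54.07) / 12 = 678.8100 / 12 = 56.5675
Sum of squared deviations: (−8.7375)² + (−0.3375)² + (+0.7525)² + (−0.3175)² + (−4.4475)² + (−0.8075)² + (+4.3625)² + (−1.5775)² + (+3.4125)² + (+1.9725)² + (+8.2225)² + (−2.4975)² = 208.4600
Variance = 208.4600 / 12 = 17.3717
SE* = √17.3717

SE* = 4.168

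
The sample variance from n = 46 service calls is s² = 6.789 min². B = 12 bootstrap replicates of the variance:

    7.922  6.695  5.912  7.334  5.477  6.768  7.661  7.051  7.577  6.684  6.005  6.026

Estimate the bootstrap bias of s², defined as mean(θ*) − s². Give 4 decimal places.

bias = −0.0297

mean(θ*) = (7.922 + 6.695 + 5.912 + 7.334 + 5.477 + 6.768 + 7.661 + 7.051 + 7.577 + 6.684 + 6.005 + 6.026) / 12 = 6.75933
bias = 6.75933 − 6.789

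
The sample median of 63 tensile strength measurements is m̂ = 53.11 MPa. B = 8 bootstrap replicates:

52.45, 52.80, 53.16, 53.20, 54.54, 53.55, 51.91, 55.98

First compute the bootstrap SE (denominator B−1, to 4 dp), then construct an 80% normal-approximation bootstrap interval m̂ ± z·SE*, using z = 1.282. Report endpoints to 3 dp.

Mean of replicates = 53.4487; sum of squared deviations = 11.5397; SE* = √(11.5397/7) = 1.2839
Margin = 1.282 × 1.2839 = 1.6460
Interval: 53.11 ± 1.6460

(51.464, 54.756)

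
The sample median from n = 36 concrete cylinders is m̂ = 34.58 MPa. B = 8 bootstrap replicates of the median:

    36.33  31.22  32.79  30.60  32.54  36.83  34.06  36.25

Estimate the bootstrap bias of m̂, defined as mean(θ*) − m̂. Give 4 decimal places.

mean(θ*) = (36.33 + 31.22 + 32.79 + 30.60 + 32.54 + 36.83 + 34.06 + 36.25) / 8 = 33.82750
bias = 33.82750 − 34.58

bias = −0.7525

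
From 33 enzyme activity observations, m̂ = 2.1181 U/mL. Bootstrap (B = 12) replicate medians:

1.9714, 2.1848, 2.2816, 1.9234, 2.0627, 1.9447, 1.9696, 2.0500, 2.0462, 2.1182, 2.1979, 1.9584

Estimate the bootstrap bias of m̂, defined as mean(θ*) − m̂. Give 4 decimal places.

mean(θ*) = (1.9714 + 2.1848 + 2.2816 + 1.9234 + 2.0627 + 1.9447 + 1.9696 + 2.0500 + 2.0462 + 2.1182 + 2.1979 + 1.9584) / 12 = 2.05907
bias = 2.05907 − 2.1181

bias = −0.0590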